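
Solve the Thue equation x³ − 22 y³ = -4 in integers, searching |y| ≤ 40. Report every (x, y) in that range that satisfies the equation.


The equation is x³ - 22y³ = -4. For fixed y, x³ = 22·y³ − 4, so a solution requires the RHS to be a perfect cube.
Strategy: iterate y from -40 to 40, compute RHS = 22·y³ − 4, and check whether it is a (positive or negative) perfect cube.
Check small values of y:
  y = 0: RHS = -4 is not a perfect cube.
  y = 1: RHS = 18 is not a perfect cube.
  y = -1: RHS = -26 is not a perfect cube.
  y = 2: RHS = 172 is not a perfect cube.
  y = -2: RHS = -180 is not a perfect cube.
  y = 3: RHS = 590 is not a perfect cube.
  y = -3: RHS = -598 is not a perfect cube.
Continuing the search up to |y| = 40 finds no solutions either.
No (x, y) in the scanned range satisfies the equation.

No integer solutions with |y| ≤ 40.


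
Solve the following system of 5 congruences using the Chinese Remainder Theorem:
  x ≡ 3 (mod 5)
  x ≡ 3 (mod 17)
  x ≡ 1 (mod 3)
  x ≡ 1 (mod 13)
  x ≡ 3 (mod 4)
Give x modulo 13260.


Product of moduli M = 5 · 17 · 3 · 13 · 4 = 13260.
Merge one congruence at a time:
  Start: x ≡ 3 (mod 5).
  Combine with x ≡ 3 (mod 17); new modulus lcm = 85.
    Write x = 3 + 5·t and substitute into x ≡ 3 (mod 17): 5·t ≡ 3 − 3 = 0 (mod 17).
    The inverse of 5 mod 17 is 7 (since 5·7 = 35 = 2·17 + 1), so t ≡ 7·0 = 0 ≡ 0 (mod 17).
    Then x = 3 + 5·0 = 3, valid modulo lcm(5, 17) = 85: x ≡ 3 (mod 85).
  Combine with x ≡ 1 (mod 3); new modulus lcm = 255.
    Write x = 3 + 85·t and substitute into x ≡ 1 (mod 3): 85·t ≡ 1 − 3 = -2 (mod 3).
    Reduce coefficients mod 3: 1·t ≡ 1 (mod 3).
    So t ≡ 1 (mod 3).
    Then x = 3 + 85·1 = 88, valid modulo lcm(85, 3) = 255: x ≡ 88 (mod 255).
  Combine with x ≡ 1 (mod 13); new modulus lcm = 3315.
    Write x = 88 + 255·t and substitute into x ≡ 1 (mod 13): 255·t ≡ 1 − 88 = -87 (mod 13).
    Reduce coefficients mod 13: 8·t ≡ 4 (mod 13).
    The inverse of 8 mod 13 is 5 (since 8·5 = 40 = 3·13 + 1), so t ≡ 5·4 = 20 ≡ 7 (mod 13).
    Then x = 88 + 255·7 = 1873, valid modulo lcm(255, 13) = 3315: x ≡ 1873 (mod 3315).
  Combine with x ≡ 3 (mod 4); new modulus lcm = 13260.
    Write x = 1873 + 3315·t and substitute into x ≡ 3 (mod 4): 3315·t ≡ 3 − 1873 = -1870 (mod 4).
    Reduce coefficients mod 4: 3·t ≡ 2 (mod 4).
    The inverse of 3 mod 4 is 3 (since 3·3 = 9 = 2·4 + 1), so t ≡ 3·2 = 6 ≡ 2 (mod 4).
    Then x = 1873 + 3315·2 = 8503, valid modulo lcm(3315, 4) = 13260: x ≡ 8503 (mod 13260).
Verify against each original: 8503 mod 5 = 3, 8503 mod 17 = 3, 8503 mod 3 = 1, 8503 mod 13 = 1, 8503 mod 4 = 3.

x ≡ 8503 (mod 13260).


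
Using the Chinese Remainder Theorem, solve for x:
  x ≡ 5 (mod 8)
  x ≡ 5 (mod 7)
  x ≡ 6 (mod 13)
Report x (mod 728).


Moduli 8, 7, 13 are pairwise coprime; by CRT there is a unique solution modulo M = 8 · 7 · 13 = 728.
Solve pairwise, accumulating the modulus:
  Start with x ≡ 5 (mod 8).
  Combine with x ≡ 5 (mod 7): since gcd(8, 7) = 1, we get a unique residue mod 56.
    Write x = 5 + 8·t and substitute into x ≡ 5 (mod 7): 8·t ≡ 5 − 5 = 0 (mod 7).
    Reduce coefficients mod 7: 1·t ≡ 0 (mod 7).
    So t ≡ 0 (mod 7).
    Then x = 5 + 8·0 = 5, valid modulo lcm(8, 7) = 56: x ≡ 5 (mod 56).
  Combine with x ≡ 6 (mod 13): since gcd(56, 13) = 1, we get a unique residue mod 728.
    Write x = 5 + 56·t and substitute into x ≡ 6 (mod 13): 56·t ≡ 6 − 5 = 1 (mod 13).
    Reduce coefficients mod 13: 4·t ≡ 1 (mod 13).
    The inverse of 4 mod 13 is 10 (since 4·10 = 40 = 3·13 + 1), so t ≡ 10·1 = 10 ≡ 10 (mod 13).
    Then x = 5 + 56·10 = 565, valid modulo lcm(56, 13) = 728: x ≡ 565 (mod 728).
Verify: 565 mod 8 = 5 ✓, 565 mod 7 = 5 ✓, 565 mod 13 = 6 ✓.

x ≡ 565 (mod 728).


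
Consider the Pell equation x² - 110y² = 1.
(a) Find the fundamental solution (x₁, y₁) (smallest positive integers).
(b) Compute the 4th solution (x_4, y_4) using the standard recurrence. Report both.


Step 1: Find the fundamental solution (x₁, y₁) of x² - 110y² = 1.
  Expand √110 as a continued fraction. a₀ = ⌊√110⌋ = 10; iterate m_{k+1} = d_k·a_k − m_k, d_{k+1} = (110 − m_{k+1}²)/d_k, a_{k+1} = ⌊(a₀ + m_{k+1})/d_{k+1}⌋ (starting m₀ = 0, d₀ = 1), with convergents p_k = a_k·p_{k-1} + p_{k-2}, q_k = a_k·q_{k-1} + q_{k-2} (p₋₁ = 1, q₋₁ = 0):
  k = 0: a₀ = 10; p₀/q₀ = 10/1; p₀² − 110·q₀² = 100 − 110 = -10.
  k = 1: m = 10, d = 10, a = ⌊(10 + 10)/10⌋ = 2; p/q = (2·10 + 1)/(2·1 + 0) = 21/2; p² − 110·q² = 441 − 440 = 1.
  The first convergent with p² − 110·q² = 1 gives the fundamental solution (x₁, y₁) = (21, 2).
Step 2: Apply the recurrence (x_{n+1}, y_{n+1}) = (x₁x_n + 110y₁y_n, x₁y_n + y₁x_n) repeatedly.
  From (x_1, y_1) = (21, 2): x_2 = 21·21 + 110·2·2 = 881; y_2 = 21·2 + 2·21 = 84.
  From (x_2, y_2) = (881, 84): x_3 = 21·881 + 110·2·84 = 36981; y_3 = 21·84 + 2·881 = 3526.
  From (x_3, y_3) = (36981, 3526): x_4 = 21·36981 + 110·2·3526 = 1552321; y_4 = 21·3526 + 2·36981 = 148008.
Step 3: Verify x_4² - 110·y_4² = 2409700487041 - 2409700487040 = 1 (should be 1). ✓

(x_1, y_1) = (21, 2); (x_4, y_4) = (1552321, 148008).


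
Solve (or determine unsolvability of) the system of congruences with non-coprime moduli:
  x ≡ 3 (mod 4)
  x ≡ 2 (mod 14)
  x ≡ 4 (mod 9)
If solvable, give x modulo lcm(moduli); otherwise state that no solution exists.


Moduli 4, 14, 9 are not pairwise coprime, so CRT works modulo lcm(m_i) when all pairwise compatibility conditions hold.
Pairwise compatibility: gcd(m_i, m_j) must divide a_i - a_j for every pair.
Merge one congruence at a time:
  Start: x ≡ 3 (mod 4).
  Combine with x ≡ 2 (mod 14): gcd(4, 14) = 2, and 2 - 3 = -1 is NOT divisible by 2.
    ⇒ system is inconsistent (no integer solution).

No solution (the system is inconsistent).


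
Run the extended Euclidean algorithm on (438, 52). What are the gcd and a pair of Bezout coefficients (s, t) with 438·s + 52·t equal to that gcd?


Euclidean algorithm on (438, 52) — divide until remainder is 0:
  438 = 8 · 52 + 22
  52 = 2 · 22 + 8
  22 = 2 · 8 + 6
  8 = 1 · 6 + 2
  6 = 3 · 2 + 0
gcd(438, 52) = 2.
Track Bezout coefficients alongside the remainders: start with r₀ = 438 = a·1 + b·0 (s = 1, t = 0) and r₁ = 52 = a·0 + b·1 (s = 0, t = 1); each new remainder r_{k+1} = r_{k-1} − q_k·r_k inherits s_{k+1} = s_{k-1} − q_k·s_k, t_{k+1} = t_{k-1} − q_k·t_k, so r_k = a·s_k + b·t_k at every step:
  q = 8: r = 22, s = 1 − 8·0 = 1, t = 0 − 8·1 = -8  (check: 438·1 + 52·(-8) = 22)
  q = 2: r = 8, s = 0 − 2·1 = -2, t = 1 − 2·(-8) = 17  (check: 438·(-2) + 52·17 = 8)
  q = 2: r = 6, s = 1 − 2·(-2) = 5, t = -8 − 2·17 = -42  (check: 438·5 + 52·(-42) = 6)
  q = 1: r = 2, s = -2 − 1·5 = -7, t = 17 − 1·(-42) = 59  (check: 438·(-7) + 52·59 = 2)
The row with r = 2 (the gcd) gives the Bezout coefficients s = -7, t = 59.
Result: 438 · (-7) + 52 · (59) = 2.

gcd(438, 52) = 2; s = -7, t = 59 (check: 438·(-7) + 52·59 = 2).


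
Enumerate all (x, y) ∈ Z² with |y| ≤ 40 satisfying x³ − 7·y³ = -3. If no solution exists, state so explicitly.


The equation is x³ - 7y³ = -3. For fixed y, x³ = 7·y³ − 3, so a solution requires the RHS to be a perfect cube.
Strategy: iterate y from -40 to 40, compute RHS = 7·y³ − 3, and check whether it is a (positive or negative) perfect cube.
Check small values of y:
  y = 0: RHS = -3 is not a perfect cube.
  y = 1: RHS = 4 is not a perfect cube.
  y = -1: RHS = -10 is not a perfect cube.
  y = 2: RHS = 53 is not a perfect cube.
  y = -2: RHS = -59 is not a perfect cube.
  y = 3: RHS = 186 is not a perfect cube.
  y = -3: RHS = -192 is not a perfect cube.
Continuing the search up to |y| = 40 finds no solutions either.
No (x, y) in the scanned range satisfies the equation.

No integer solutions with |y| ≤ 40.


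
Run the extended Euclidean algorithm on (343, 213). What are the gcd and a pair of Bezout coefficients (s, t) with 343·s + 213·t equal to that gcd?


Euclidean algorithm on (343, 213) — divide until remainder is 0:
  343 = 1 · 213 + 130
  213 = 1 · 130 + 83
  130 = 1 · 83 + 47
  83 = 1 · 47 + 36
  47 = 1 · 36 + 11
  36 = 3 · 11 + 3
  11 = 3 · 3 + 2
  3 = 1 · 2 + 1
  2 = 2 · 1 + 0
gcd(343, 213) = 1.
Track Bezout coefficients alongside the remainders: start with r₀ = 343 = a·1 + b·0 (s = 1, t = 0) and r₁ = 213 = a·0 + b·1 (s = 0, t = 1); each new remainder r_{k+1} = r_{k-1} − q_k·r_k inherits s_{k+1} = s_{k-1} − q_k·s_k, t_{k+1} = t_{k-1} − q_k·t_k, so r_k = a·s_k + b·t_k at every step:
  q = 1: r = 130, s = 1 − 1·0 = 1, t = 0 − 1·1 = -1  (check: 343·1 + 213·(-1) = 130)
  q = 1: r = 83, s = 0 − 1·1 = -1, t = 1 − 1·(-1) = 2  (check: 343·(-1) + 213·2 = 83)
  q = 1: r = 47, s = 1 − 1·(-1) = 2, t = -1 − 1·2 = -3  (check: 343·2 + 213·(-3) = 47)
  q = 1: r = 36, s = -1 − 1·2 = -3, t = 2 − 1·(-3) = 5  (check: 343·(-3) + 213·5 = 36)
  q = 1: r = 11, s = 2 − 1·(-3) = 5, t = -3 − 1·5 = -8  (check: 343·5 + 213·(-8) = 11)
  q = 3: r = 3, s = -3 − 3·5 = -18, t = 5 − 3·(-8) = 29  (check: 343·(-18) + 213·29 = 3)
  q = 3: r = 2, s = 5 − 3·(-18) = 59, t = -8 − 3·29 = -95  (check: 343·59 + 213·(-95) = 2)
  q = 1: r = 1, s = -18 − 1·59 = -77, t = 29 − 1·(-95) = 124  (check: 343·(-77) + 213·124 = 1)
The row with r = 1 (the gcd) gives the Bezout coefficients s = -77, t = 124.
Result: 343 · (-77) + 213 · (124) = 1.

gcd(343, 213) = 1; s = -77, t = 124 (check: 343·(-77) + 213·124 = 1).


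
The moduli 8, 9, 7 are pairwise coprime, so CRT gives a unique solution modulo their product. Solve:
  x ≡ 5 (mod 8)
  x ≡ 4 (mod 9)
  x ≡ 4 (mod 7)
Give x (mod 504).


Moduli 8, 9, 7 are pairwise coprime; by CRT there is a unique solution modulo M = 8 · 9 · 7 = 504.
Solve pairwise, accumulating the modulus:
  Start with x ≡ 5 (mod 8).
  Combine with x ≡ 4 (mod 9): since gcd(8, 9) = 1, we get a unique residue mod 72.
    Write x = 5 + 8·t and substitute into x ≡ 4 (mod 9): 8·t ≡ 4 − 5 = -1 (mod 9).
    Reduce coefficients mod 9: 8·t ≡ 8 (mod 9).
    The inverse of 8 mod 9 is 8 (since 8·8 = 64 = 7·9 + 1), so t ≡ 8·8 = 64 ≡ 1 (mod 9).
    Then x = 5 + 8·1 = 13, valid modulo lcm(8, 9) = 72: x ≡ 13 (mod 72).
  Combine with x ≡ 4 (mod 7): since gcd(72, 7) = 1, we get a unique residue mod 504.
    Write x = 13 + 72·t and substitute into x ≡ 4 (mod 7): 72·t ≡ 4 − 13 = -9 (mod 7).
    Reduce coefficients mod 7: 2·t ≡ 5 (mod 7).
    The inverse of 2 mod 7 is 4 (since 2·4 = 8 = 1·7 + 1), so t ≡ 4·5 = 20 ≡ 6 (mod 7).
    Then x = 13 + 72·6 = 445, valid modulo lcm(72, 7) = 504: x ≡ 445 (mod 504).
Verify: 445 mod 8 = 5 ✓, 445 mod 9 = 4 ✓, 445 mod 7 = 4 ✓.

x ≡ 445 (mod 504).


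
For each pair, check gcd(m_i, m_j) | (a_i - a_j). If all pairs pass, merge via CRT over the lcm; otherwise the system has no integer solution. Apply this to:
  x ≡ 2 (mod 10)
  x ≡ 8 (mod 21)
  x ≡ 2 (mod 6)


Moduli 10, 21, 6 are not pairwise coprime, so CRT works modulo lcm(m_i) when all pairwise compatibility conditions hold.
Pairwise compatibility: gcd(m_i, m_j) must divide a_i - a_j for every pair.
Merge one congruence at a time:
  Start: x ≡ 2 (mod 10).
  Combine with x ≡ 8 (mod 21): gcd(10, 21) = 1; 8 - 2 = 6, which IS divisible by 1, so compatible.
    Write x = 2 + 10·t and substitute into x ≡ 8 (mod 21): 10·t ≡ 8 − 2 = 6 (mod 21).
    The inverse of 10 mod 21 is 19 (since 10·19 = 190 = 9·21 + 1), so t ≡ 19·6 = 114 ≡ 9 (mod 21).
    Then x = 2 + 10·9 = 92, valid modulo lcm(10, 21) = 210: x ≡ 92 (mod 210).
  Combine with x ≡ 2 (mod 6): gcd(210, 6) = 6; 2 - 92 = -90, which IS divisible by 6, so compatible.
    Write x = 92 + 210·t and substitute into x ≡ 2 (mod 6): 210·t ≡ 2 − 92 = -90 (mod 6).
    Divide the congruence (and modulus) by g = 6: 35·t ≡ -15 (mod 1).
    Modulo 1 every t works; take t = 0.
    Then x = 92 + 210·0 = 92, valid modulo lcm(210, 6) = 210: x ≡ 92 (mod 210).
Verify: 92 mod 10 = 2, 92 mod 21 = 8, 92 mod 6 = 2.

x ≡ 92 (mod 210).


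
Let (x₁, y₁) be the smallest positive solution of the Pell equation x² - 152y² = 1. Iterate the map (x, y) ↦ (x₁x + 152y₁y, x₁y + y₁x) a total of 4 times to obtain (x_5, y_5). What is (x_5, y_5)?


Step 1: Find the fundamental solution (x₁, y₁) of x² - 152y² = 1.
  Expand √152 as a continued fraction. a₀ = ⌊√152⌋ = 12; iterate m_{k+1} = d_k·a_k − m_k, d_{k+1} = (152 − m_{k+1}²)/d_k, a_{k+1} = ⌊(a₀ + m_{k+1})/d_{k+1}⌋ (starting m₀ = 0, d₀ = 1), with convergents p_k = a_k·p_{k-1} + p_{k-2}, q_k = a_k·q_{k-1} + q_{k-2} (p₋₁ = 1, q₋₁ = 0):
  k = 0: a₀ = 12; p₀/q₀ = 12/1; p₀² − 152·q₀² = 144 − 152 = -8.
  k = 1: m = 12, d = 8, a = ⌊(12 + 12)/8⌋ = 3; p/q = (3·12 + 1)/(3·1 + 0) = 37/3; p² − 152·q² = 1369 − 1368 = 1.
  The first convergent with p² − 152·q² = 1 gives the fundamental solution (x₁, y₁) = (37, 3).
Step 2: Apply the recurrence (x_{n+1}, y_{n+1}) = (x₁x_n + 152y₁y_n, x₁y_n + y₁x_n) repeatedly.
  From (x_1, y_1) = (37, 3): x_2 = 37·37 + 152·3·3 = 2737; y_2 = 37·3 + 3·37 = 222.
  From (x_2, y_2) = (2737, 222): x_3 = 37·2737 + 152·3·222 = 202501; y_3 = 37·222 + 3·2737 = 16425.
  From (x_3, y_3) = (202501, 16425): x_4 = 37·202501 + 152·3·16425 = 14982337; y_4 = 37·16425 + 3·202501 = 1215228.
  From (x_4, y_4) = (14982337, 1215228): x_5 = 37·14982337 + 152·3·1215228 = 1108490437; y_5 = 37·1215228 + 3·14982337 = 89910447.
Step 3: Verify x_5² - 152·y_5² = 1228751048920450969 - 1228751048920450968 = 1 (should be 1). ✓

(x_1, y_1) = (37, 3); (x_5, y_5) = (1108490437, 89910447).


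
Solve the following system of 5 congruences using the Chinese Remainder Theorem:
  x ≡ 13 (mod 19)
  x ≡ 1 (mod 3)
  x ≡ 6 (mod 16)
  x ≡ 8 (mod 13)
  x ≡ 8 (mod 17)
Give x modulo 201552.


Product of moduli M = 19 · 3 · 16 · 13 · 17 = 201552.
Merge one congruence at a time:
  Start: x ≡ 13 (mod 19).
  Combine with x ≡ 1 (mod 3); new modulus lcm = 57.
    Write x = 13 + 19·t and substitute into x ≡ 1 (mod 3): 19·t ≡ 1 − 13 = -12 (mod 3).
    Reduce coefficients mod 3: 1·t ≡ 0 (mod 3).
    So t ≡ 0 (mod 3).
    Then x = 13 + 19·0 = 13, valid modulo lcm(19, 3) = 57: x ≡ 13 (mod 57).
  Combine with x ≡ 6 (mod 16); new modulus lcm = 912.
    Write x = 13 + 57·t and substitute into x ≡ 6 (mod 16): 57·t ≡ 6 − 13 = -7 (mod 16).
    Reduce coefficients mod 16: 9·t ≡ 9 (mod 16).
    The inverse of 9 mod 16 is 9 (since 9·9 = 81 = 5·16 + 1), so t ≡ 9·9 = 81 ≡ 1 (mod 16).
    Then x = 13 + 57·1 = 70, valid modulo lcm(57, 16) = 912: x ≡ 70 (mod 912).
  Combine with x ≡ 8 (mod 13); new modulus lcm = 11856.
    Write x = 70 + 912·t and substitute into x ≡ 8 (mod 13): 912·t ≡ 8 − 70 = -62 (mod 13).
    Reduce coefficients mod 13: 2·t ≡ 3 (mod 13).
    The inverse of 2 mod 13 is 7 (since 2·7 = 14 = 1·13 + 1), so t ≡ 7·3 = 21 ≡ 8 (mod 13).
    Then x = 70 + 912·8 = 7366, valid modulo lcm(912, 13) = 11856: x ≡ 7366 (mod 11856).
  Combine with x ≡ 8 (mod 17); new modulus lcm = 201552.
    Write x = 7366 + 11856·t and substitute into x ≡ 8 (mod 17): 11856·t ≡ 8 − 7366 = -7358 (mod 17).
    Reduce coefficients mod 17: 7·t ≡ 3 (mod 17).
    The inverse of 7 mod 17 is 5 (since 7·5 = 35 = 2·17 + 1), so t ≡ 5·3 = 15 ≡ 15 (mod 17).
    Then x = 7366 + 11856·15 = 185206, valid modulo lcm(11856, 17) = 201552: x ≡ 185206 (mod 201552).
Verify against each original: 185206 mod 19 = 13, 185206 mod 3 = 1, 185206 mod 16 = 6, 185206 mod 13 = 8, 185206 mod 17 = 8.

x ≡ 185206 (mod 201552).


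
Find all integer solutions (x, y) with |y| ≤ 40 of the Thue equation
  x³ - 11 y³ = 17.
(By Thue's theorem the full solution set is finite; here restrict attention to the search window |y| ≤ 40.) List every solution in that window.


The equation is x³ - 11y³ = 17. For fixed y, x³ = 11·y³ + 17, so a solution requires the RHS to be a perfect cube.
Strategy: iterate y from -40 to 40, compute RHS = 11·y³ + 17, and check whether it is a (positive or negative) perfect cube.
Check small values of y:
  y = 0: RHS = 17 is not a perfect cube.
  y = 1: RHS = 28 is not a perfect cube.
  y = -1: RHS = 6 is not a perfect cube.
  y = 2: RHS = 105 is not a perfect cube.
  y = -2: RHS = -71 is not a perfect cube.
  y = 3: RHS = 314 is not a perfect cube.
  y = -3: RHS = -280 is not a perfect cube.
Continuing the search up to |y| = 40 finds no solutions either.
No (x, y) in the scanned range satisfies the equation.

No integer solutions with |y| ≤ 40.


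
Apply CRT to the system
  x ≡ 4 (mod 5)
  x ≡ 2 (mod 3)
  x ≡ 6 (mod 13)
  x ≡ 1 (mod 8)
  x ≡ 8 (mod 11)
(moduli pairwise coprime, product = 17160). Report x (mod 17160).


Product of moduli M = 5 · 3 · 13 · 8 · 11 = 17160.
Merge one congruence at a time:
  Start: x ≡ 4 (mod 5).
  Combine with x ≡ 2 (mod 3); new modulus lcm = 15.
    Write x = 4 + 5·t and substitute into x ≡ 2 (mod 3): 5·t ≡ 2 − 4 = -2 (mod 3).
    Reduce coefficients mod 3: 2·t ≡ 1 (mod 3).
    The inverse of 2 mod 3 is 2 (since 2·2 = 4 = 1·3 + 1), so t ≡ 2·1 = 2 ≡ 2 (mod 3).
    Then x = 4 + 5·2 = 14, valid modulo lcm(5, 3) = 15: x ≡ 14 (mod 15).
  Combine with x ≡ 6 (mod 13); new modulus lcm = 195.
    Write x = 14 + 15·t and substitute into x ≡ 6 (mod 13): 15·t ≡ 6 − 14 = -8 (mod 13).
    Reduce coefficients mod 13: 2·t ≡ 5 (mod 13).
    The inverse of 2 mod 13 is 7 (since 2·7 = 14 = 1·13 + 1), so t ≡ 7·5 = 35 ≡ 9 (mod 13).
    Then x = 14 + 15·9 = 149, valid modulo lcm(15, 13) = 195: x ≡ 149 (mod 195).
  Combine with x ≡ 1 (mod 8); new modulus lcm = 1560.
    Write x = 149 + 195·t and substitute into x ≡ 1 (mod 8): 195·t ≡ 1 − 149 = -148 (mod 8).
    Reduce coefficients mod 8: 3·t ≡ 4 (mod 8).
    The inverse of 3 mod 8 is 3 (since 3·3 = 9 = 1·8 + 1), so t ≡ 3·4 = 12 ≡ 4 (mod 8).
    Then x = 149 + 195·4 = 929, valid modulo lcm(195, 8) = 1560: x ≡ 929 (mod 1560).
  Combine with x ≡ 8 (mod 11); new modulus lcm = 17160.
    Write x = 929 + 1560·t and substitute into x ≡ 8 (mod 11): 1560·t ≡ 8 − 929 = -921 (mod 11).
    Reduce coefficients mod 11: 9·t ≡ 3 (mod 11).
    The inverse of 9 mod 11 is 5 (since 9·5 = 45 = 4·11 + 1), so t ≡ 5·3 = 15 ≡ 4 (mod 11).
    Then x = 929 + 1560·4 = 7169, valid modulo lcm(1560, 11) = 17160: x ≡ 7169 (mod 17160).
Verify against each original: 7169 mod 5 = 4, 7169 mod 3 = 2, 7169 mod 13 = 6, 7169 mod 8 = 1, 7169 mod 11 = 8.

x ≡ 7169 (mod 17160).


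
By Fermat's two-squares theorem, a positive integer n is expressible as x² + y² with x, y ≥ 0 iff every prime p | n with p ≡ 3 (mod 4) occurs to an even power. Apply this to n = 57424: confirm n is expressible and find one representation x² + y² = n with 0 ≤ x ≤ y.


Step 1: Factor n = 57424 = 2^4 · 37 · 97.
Step 2: Check the mod-4 condition on each prime factor: 2 = 2 (special); 37 ≡ 1 (mod 4), exponent 1; 97 ≡ 1 (mod 4), exponent 1.
All primes ≡ 3 (mod 4) appear to even exponent (or don't appear), so by the two-squares theorem n IS expressible as a sum of two squares.
Step 3: Build a representation. Group n = k² · m with k = 4 and m = 37 · 97 = 3589 (a product of primes ≡ 1 (mod 4)); a representation of m scales to one of n via (k·x)² + (k·y)² = k²(x² + y²). Each prime p ≡ 1 (mod 4) is itself a sum of two squares; find a² by testing p − a² for a perfect square:
  37: 37 − 1² = 36 = 6² ⇒ 37 = 1² + 6².
  97: 97 − 1² = 96, 97 − 2² = 93, 97 − 3² = 88, 97 − 4² = 81 = 9² ⇒ 97 = 4² + 9².
  Combine using the Brahmagupta–Fibonacci identity (a² + b²)(c² + d²) = (ac − bd)² + (ad + bc)² = (ac + bd)² + (ad − bc)²:
  37 · 97 = 3589: from (1² + 6²)(4² + 9²), take (1·4 − 6·9, 1·9 + 6·4) = (4 − 54, 9 + 24) = (-50, 33); dropping signs (only squares matter) gives (50, 33); check 50² + 33² = 2500 + 1089 = 3589 ✓.
  Scale by k = 4: (4·50, 4·33) = (200, 132).
Step 4: Order so x ≤ y and verify: 132² + 200² = 17424 + 40000 = 57424 = n. ✓

n = 57424 = 132² + 200² (one valid representation with x ≤ y).


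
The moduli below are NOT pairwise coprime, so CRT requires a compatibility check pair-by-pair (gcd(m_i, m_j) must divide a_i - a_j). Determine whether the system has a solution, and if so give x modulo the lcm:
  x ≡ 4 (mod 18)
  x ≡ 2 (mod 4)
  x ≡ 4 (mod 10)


Moduli 18, 4, 10 are not pairwise coprime, so CRT works modulo lcm(m_i) when all pairwise compatibility conditions hold.
Pairwise compatibility: gcd(m_i, m_j) must divide a_i - a_j for every pair.
Merge one congruence at a time:
  Start: x ≡ 4 (mod 18).
  Combine with x ≡ 2 (mod 4): gcd(18, 4) = 2; 2 - 4 = -2, which IS divisible by 2, so compatible.
    Write x = 4 + 18·t and substitute into x ≡ 2 (mod 4): 18·t ≡ 2 − 4 = -2 (mod 4).
    Divide the congruence (and modulus) by g = 2: 9·t ≡ -1 (mod 2).
    Reduce coefficients mod 2: 1·t ≡ 1 (mod 2).
    So t ≡ 1 (mod 2).
    Then x = 4 + 18·1 = 22, valid modulo lcm(18, 4) = 36: x ≡ 22 (mod 36).
  Combine with x ≡ 4 (mod 10): gcd(36, 10) = 2; 4 - 22 = -18, which IS divisible by 2, so compatible.
    Write x = 22 + 36·t and substitute into x ≡ 4 (mod 10): 36·t ≡ 4 − 22 = -18 (mod 10).
    Divide the congruence (and modulus) by g = 2: 18·t ≡ -9 (mod 5).
    Reduce coefficients mod 5: 3·t ≡ 1 (mod 5).
    The inverse of 3 mod 5 is 2 (since 3·2 = 6 = 1·5 + 1), so t ≡ 2·1 = 2 ≡ 2 (mod 5).
    Then x = 22 + 36·2 = 94, valid modulo lcm(36, 10) = 180: x ≡ 94 (mod 180).
Verify: 94 mod 18 = 4, 94 mod 4 = 2, 94 mod 10 = 4.

x ≡ 94 (mod 180).


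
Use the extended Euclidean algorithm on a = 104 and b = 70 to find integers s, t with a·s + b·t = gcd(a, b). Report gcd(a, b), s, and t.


Euclidean algorithm on (104, 70) — divide until remainder is 0:
  104 = 1 · 70 + 34
  70 = 2 · 34 + 2
  34 = 17 · 2 + 0
gcd(104, 70) = 2.
Track Bezout coefficients alongside the remainders: start with r₀ = 104 = a·1 + b·0 (s = 1, t = 0) and r₁ = 70 = a·0 + b·1 (s = 0, t = 1); each new remainder r_{k+1} = r_{k-1} − q_k·r_k inherits s_{k+1} = s_{k-1} − q_k·s_k, t_{k+1} = t_{k-1} − q_k·t_k, so r_k = a·s_k + b·t_k at every step:
  q = 1: r = 34, s = 1 − 1·0 = 1, t = 0 − 1·1 = -1  (check: 104·1 + 70·(-1) = 34)
  q = 2: r = 2, s = 0 − 2·1 = -2, t = 1 − 2·(-1) = 3  (check: 104·(-2) + 70·3 = 2)
The row with r = 2 (the gcd) gives the Bezout coefficients s = -2, t = 3.
Result: 104 · (-2) + 70 · (3) = 2.

gcd(104, 70) = 2; s = -2, t = 3 (check: 104·(-2) + 70·3 = 2).


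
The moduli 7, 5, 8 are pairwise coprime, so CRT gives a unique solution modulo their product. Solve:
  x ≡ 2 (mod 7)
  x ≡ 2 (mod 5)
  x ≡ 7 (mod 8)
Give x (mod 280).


Moduli 7, 5, 8 are pairwise coprime; by CRT there is a unique solution modulo M = 7 · 5 · 8 = 280.
Solve pairwise, accumulating the modulus:
  Start with x ≡ 2 (mod 7).
  Combine with x ≡ 2 (mod 5): since gcd(7, 5) = 1, we get a unique residue mod 35.
    Write x = 2 + 7·t and substitute into x ≡ 2 (mod 5): 7·t ≡ 2 − 2 = 0 (mod 5).
    Reduce coefficients mod 5: 2·t ≡ 0 (mod 5).
    The inverse of 2 mod 5 is 3 (since 2·3 = 6 = 1·5 + 1), so t ≡ 3·0 = 0 ≡ 0 (mod 5).
    Then x = 2 + 7·0 = 2, valid modulo lcm(7, 5) = 35: x ≡ 2 (mod 35).
  Combine with x ≡ 7 (mod 8): since gcd(35, 8) = 1, we get a unique residue mod 280.
    Write x = 2 + 35·t and substitute into x ≡ 7 (mod 8): 35·t ≡ 7 − 2 = 5 (mod 8).
    Reduce coefficients mod 8: 3·t ≡ 5 (mod 8).
    The inverse of 3 mod 8 is 3 (since 3·3 = 9 = 1·8 + 1), so t ≡ 3·5 = 15 ≡ 7 (mod 8).
    Then x = 2 + 35·7 = 247, valid modulo lcm(35, 8) = 280: x ≡ 247 (mod 280).
Verify: 247 mod 7 = 2 ✓, 247 mod 5 = 2 ✓, 247 mod 8 = 7 ✓.

x ≡ 247 (mod 280).


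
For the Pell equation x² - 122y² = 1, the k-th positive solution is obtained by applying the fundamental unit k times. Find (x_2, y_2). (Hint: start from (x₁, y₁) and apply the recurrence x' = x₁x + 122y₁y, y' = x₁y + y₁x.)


Step 1: Find the fundamental solution (x₁, y₁) of x² - 122y² = 1.
  Expand √122 as a continued fraction. a₀ = ⌊√122⌋ = 11; iterate m_{k+1} = d_k·a_k − m_k, d_{k+1} = (122 − m_{k+1}²)/d_k, a_{k+1} = ⌊(a₀ + m_{k+1})/d_{k+1}⌋ (starting m₀ = 0, d₀ = 1), with convergents p_k = a_k·p_{k-1} + p_{k-2}, q_k = a_k·q_{k-1} + q_{k-2} (p₋₁ = 1, q₋₁ = 0):
  k = 0: a₀ = 11; p₀/q₀ = 11/1; p₀² − 122·q₀² = 121 − 122 = -1.
  k = 1: m = 11, d = 1, a = ⌊(11 + 11)/1⌋ = 22; p/q = (22·11 + 1)/(22·1 + 0) = 243/22; p² − 122·q² = 59049 − 59048 = 1.
  The first convergent with p² − 122·q² = 1 gives the fundamental solution (x₁, y₁) = (243, 22).
Step 2: Apply the recurrence (x_{n+1}, y_{n+1}) = (x₁x_n + 122y₁y_n, x₁y_n + y₁x_n) repeatedly.
  From (x_1, y_1) = (243, 22): x_2 = 243·243 + 122·22·22 = 118097; y_2 = 243·22 + 22·243 = 10692.
Step 3: Verify x_2² - 122·y_2² = 13946901409 - 13946901408 = 1 (should be 1). ✓

(x_1, y_1) = (243, 22); (x_2, y_2) = (118097, 10692).


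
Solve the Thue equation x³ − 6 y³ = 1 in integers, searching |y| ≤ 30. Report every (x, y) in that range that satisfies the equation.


The equation is x³ - 6y³ = 1. For fixed y, x³ = 6·y³ + 1, so a solution requires the RHS to be a perfect cube.
Strategy: iterate y from -30 to 30, compute RHS = 6·y³ + 1, and check whether it is a (positive or negative) perfect cube.
Check small values of y:
  y = 0: RHS = 1 = (1)³ ⇒ x = 1 works.
  y = 1: RHS = 7 is not a perfect cube.
  y = -1: RHS = -5 is not a perfect cube.
  y = 2: RHS = 49 is not a perfect cube.
  y = -2: RHS = -47 is not a perfect cube.
  y = 3: RHS = 163 is not a perfect cube.
  y = -3: RHS = -161 is not a perfect cube.
Continuing the search up to |y| = 30 finds no further solutions beyond those listed.
Collected solutions: (1, 0).

Solutions (with |y| ≤ 30): (1, 0).


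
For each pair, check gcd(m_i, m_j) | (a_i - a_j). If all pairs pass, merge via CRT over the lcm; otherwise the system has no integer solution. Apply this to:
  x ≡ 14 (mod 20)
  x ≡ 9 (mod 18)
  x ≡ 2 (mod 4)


Moduli 20, 18, 4 are not pairwise coprime, so CRT works modulo lcm(m_i) when all pairwise compatibility conditions hold.
Pairwise compatibility: gcd(m_i, m_j) must divide a_i - a_j for every pair.
Merge one congruence at a time:
  Start: x ≡ 14 (mod 20).
  Combine with x ≡ 9 (mod 18): gcd(20, 18) = 2, and 9 - 14 = -5 is NOT divisible by 2.
    ⇒ system is inconsistent (no integer solution).

No solution (the system is inconsistent).


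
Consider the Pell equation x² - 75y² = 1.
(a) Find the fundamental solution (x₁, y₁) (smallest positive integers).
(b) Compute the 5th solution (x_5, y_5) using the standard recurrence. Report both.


Step 1: Find the fundamental solution (x₁, y₁) of x² - 75y² = 1.
  Expand √75 as a continued fraction. a₀ = ⌊√75⌋ = 8; iterate m_{k+1} = d_k·a_k − m_k, d_{k+1} = (75 − m_{k+1}²)/d_k, a_{k+1} = ⌊(a₀ + m_{k+1})/d_{k+1}⌋ (starting m₀ = 0, d₀ = 1), with convergents p_k = a_k·p_{k-1} + p_{k-2}, q_k = a_k·q_{k-1} + q_{k-2} (p₋₁ = 1, q₋₁ = 0):
  k = 0: a₀ = 8; p₀/q₀ = 8/1; p₀² − 75·q₀² = 64 − 75 = -11.
  k = 1: m = 8, d = 11, a = ⌊(8 + 8)/11⌋ = 1; p/q = (1·8 + 1)/(1·1 + 0) = 9/1; p² − 75·q² = 81 − 75 = 6.
  k = 2: m = 3, d = 6, a = ⌊(8 + 3)/6⌋ = 1; p/q = (1·9 + 8)/(1·1 + 1) = 17/2; p² − 75·q² = 289 − 300 = -11.
  k = 3: m = 3, d = 11, a = ⌊(8 + 3)/11⌋ = 1; p/q = (1·17 + 9)/(1·2 + 1) = 26/3; p² − 75·q² = 676 − 675 = 1.
  The first convergent with p² − 75·q² = 1 gives the fundamental solution (x₁, y₁) = (26, 3).
Step 2: Apply the recurrence (x_{n+1}, y_{n+1}) = (x₁x_n + 75y₁y_n, x₁y_n + y₁x_n) repeatedly.
  From (x_1, y_1) = (26, 3): x_2 = 26·26 + 75·3·3 = 1351; y_2 = 26·3 + 3·26 = 156.
  From (x_2, y_2) = (1351, 156): x_3 = 26·1351 + 75·3·156 = 70226; y_3 = 26·156 + 3·1351 = 8109.
  From (x_3, y_3) = (70226, 8109): x_4 = 26·70226 + 75·3·8109 = 3650401; y_4 = 26·8109 + 3·70226 = 421512.
  From (x_4, y_4) = (3650401, 421512): x_5 = 26·3650401 + 75·3·421512 = 189750626; y_5 = 26·421512 + 3·3650401 = 21910515.
Step 3: Verify x_5² - 75·y_5² = 36005300067391876 - 36005300067391875 = 1 (should be 1). ✓

(x_1, y_1) = (26, 3); (x_5, y_5) = (189750626, 21910515).


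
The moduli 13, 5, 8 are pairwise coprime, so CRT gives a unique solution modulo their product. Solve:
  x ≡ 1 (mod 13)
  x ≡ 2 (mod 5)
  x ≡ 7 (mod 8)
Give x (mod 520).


Moduli 13, 5, 8 are pairwise coprime; by CRT there is a unique solution modulo M = 13 · 5 · 8 = 520.
Solve pairwise, accumulating the modulus:
  Start with x ≡ 1 (mod 13).
  Combine with x ≡ 2 (mod 5): since gcd(13, 5) = 1, we get a unique residue mod 65.
    Write x = 1 + 13·t and substitute into x ≡ 2 (mod 5): 13·t ≡ 2 − 1 = 1 (mod 5).
    Reduce coefficients mod 5: 3·t ≡ 1 (mod 5).
    The inverse of 3 mod 5 is 2 (since 3·2 = 6 = 1·5 + 1), so t ≡ 2·1 = 2 ≡ 2 (mod 5).
    Then x = 1 + 13·2 = 27, valid modulo lcm(13, 5) = 65: x ≡ 27 (mod 65).
  Combine with x ≡ 7 (mod 8): since gcd(65, 8) = 1, we get a unique residue mod 520.
    Write x = 27 + 65·t and substitute into x ≡ 7 (mod 8): 65·t ≡ 7 − 27 = -20 (mod 8).
    Reduce coefficients mod 8: 1·t ≡ 4 (mod 8).
    So t ≡ 4 (mod 8).
    Then x = 27 + 65·4 = 287, valid modulo lcm(65, 8) = 520: x ≡ 287 (mod 520).
Verify: 287 mod 13 = 1 ✓, 287 mod 5 = 2 ✓, 287 mod 8 = 7 ✓.

x ≡ 287 (mod 520).


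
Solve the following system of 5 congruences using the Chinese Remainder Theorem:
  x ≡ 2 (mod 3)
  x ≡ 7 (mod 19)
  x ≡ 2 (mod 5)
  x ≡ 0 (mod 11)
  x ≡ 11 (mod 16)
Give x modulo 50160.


Product of moduli M = 3 · 19 · 5 · 11 · 16 = 50160.
Merge one congruence at a time:
  Start: x ≡ 2 (mod 3).
  Combine with x ≡ 7 (mod 19); new modulus lcm = 57.
    Write x = 2 + 3·t and substitute into x ≡ 7 (mod 19): 3·t ≡ 7 − 2 = 5 (mod 19).
    The inverse of 3 mod 19 is 13 (since 3·13 = 39 = 2·19 + 1), so t ≡ 13·5 = 65 ≡ 8 (mod 19).
    Then x = 2 + 3·8 = 26, valid modulo lcm(3, 19) = 57: x ≡ 26 (mod 57).
  Combine with x ≡ 2 (mod 5); new modulus lcm = 285.
    Write x = 26 + 57·t and substitute into x ≡ 2 (mod 5): 57·t ≡ 2 − 26 = -24 (mod 5).
    Reduce coefficients mod 5: 2·t ≡ 1 (mod 5).
    The inverse of 2 mod 5 is 3 (since 2·3 = 6 = 1·5 + 1), so t ≡ 3·1 = 3 ≡ 3 (mod 5).
    Then x = 26 + 57·3 = 197, valid modulo lcm(57, 5) = 285: x ≡ 197 (mod 285).
  Combine with x ≡ 0 (mod 11); new modulus lcm = 3135.
    Write x = 197 + 285·t and substitute into x ≡ 0 (mod 11): 285·t ≡ 0 − 197 = -197 (mod 11).
    Reduce coefficients mod 11: 10·t ≡ 1 (mod 11).
    The inverse of 10 mod 11 is 10 (since 10·10 = 100 = 9·11 + 1), so t ≡ 10·1 = 10 ≡ 10 (mod 11).
    Then x = 197 + 285·10 = 3047, valid modulo lcm(285, 11) = 3135: x ≡ 3047 (mod 3135).
  Combine with x ≡ 11 (mod 16); new modulus lcm = 50160.
    Write x = 3047 + 3135·t and substitute into x ≡ 11 (mod 16): 3135·t ≡ 11 − 3047 = -3036 (mod 16).
    Reduce coefficients mod 16: 15·t ≡ 4 (mod 16).
    The inverse of 15 mod 16 is 15 (since 15·15 = 225 = 14·16 + 1), so t ≡ 15·4 = 60 ≡ 12 (mod 16).
    Then x = 3047 + 3135·12 = 40667, valid modulo lcm(3135, 16) = 50160: x ≡ 40667 (mod 50160).
Verify against each original: 40667 mod 3 = 2, 40667 mod 19 = 7, 40667 mod 5 = 2, 40667 mod 11 = 0, 40667 mod 16 = 11.

x ≡ 40667 (mod 50160).


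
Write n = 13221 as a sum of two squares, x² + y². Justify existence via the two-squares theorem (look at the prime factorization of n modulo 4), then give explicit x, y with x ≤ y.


Step 1: Factor n = 13221 = 3^2 · 13 · 113.
Step 2: Check the mod-4 condition on each prime factor: 3 ≡ 3 (mod 4), exponent 2 (must be even); 13 ≡ 1 (mod 4), exponent 1; 113 ≡ 1 (mod 4), exponent 1.
All primes ≡ 3 (mod 4) appear to even exponent (or don't appear), so by the two-squares theorem n IS expressible as a sum of two squares.
Step 3: Build a representation. Group n = k² · m with k = 3 and m = 13 · 113 = 1469 (a product of primes ≡ 1 (mod 4)); a representation of m scales to one of n via (k·x)² + (k·y)² = k²(x² + y²). Each prime p ≡ 1 (mod 4) is itself a sum of two squares; find a² by testing p − a² for a perfect square:
  13: 13 − 1² = 12, 13 − 2² = 9 = 3² ⇒ 13 = 2² + 3².
  113: 113 − 1² = 112, 113 − 2² = 109, 113 − 3² = 104, 113 − 4² = 97, 113 − 5² = 88, 113 − 6² = 77, 113 − 7² = 64 = 8² ⇒ 113 = 7² + 8².
  Combine using the Brahmagupta–Fibonacci identity (a² + b²)(c² + d²) = (ac − bd)² + (ad + bc)² = (ac + bd)² + (ad − bc)²:
  13 · 113 = 1469: from (2² + 3²)(7² + 8²), take (2·7 − 3·8, 2·8 + 3·7) = (14 − 24, 16 + 21) = (-10, 37); dropping signs (only squares matter) gives (10, 37); check 10² + 37² = 100 + 1369 = 1469 ✓.
  Scale by k = 3: (3·10, 3·37) = (30, 111).
Step 4: Order so x ≤ y and verify: 30² + 111² = 900 + 12321 = 13221 = n. ✓

n = 13221 = 30² + 111² (one valid representation with x ≤ y).


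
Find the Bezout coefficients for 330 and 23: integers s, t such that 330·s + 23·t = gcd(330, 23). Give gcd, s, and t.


Euclidean algorithm on (330, 23) — divide until remainder is 0:
  330 = 14 · 23 + 8
  23 = 2 · 8 + 7
  8 = 1 · 7 + 1
  7 = 7 · 1 + 0
gcd(330, 23) = 1.
Track Bezout coefficients alongside the remainders: start with r₀ = 330 = a·1 + b·0 (s = 1, t = 0) and r₁ = 23 = a·0 + b·1 (s = 0, t = 1); each new remainder r_{k+1} = r_{k-1} − q_k·r_k inherits s_{k+1} = s_{k-1} − q_k·s_k, t_{k+1} = t_{k-1} − q_k·t_k, so r_k = a·s_k + b·t_k at every step:
  q = 14: r = 8, s = 1 − 14·0 = 1, t = 0 − 14·1 = -14  (check: 330·1 + 23·(-14) = 8)
  q = 2: r = 7, s = 0 − 2·1 = -2, t = 1 − 2·(-14) = 29  (check: 330·(-2) + 23·29 = 7)
  q = 1: r = 1, s = 1 − 1·(-2) = 3, t = -14 − 1·29 = -43  (check: 330·3 + 23·(-43) = 1)
The row with r = 1 (the gcd) gives the Bezout coefficients s = 3, t = -43.
Result: 330 · (3) + 23 · (-43) = 1.

gcd(330, 23) = 1; s = 3, t = -43 (check: 330·3 + 23·(-43) = 1).


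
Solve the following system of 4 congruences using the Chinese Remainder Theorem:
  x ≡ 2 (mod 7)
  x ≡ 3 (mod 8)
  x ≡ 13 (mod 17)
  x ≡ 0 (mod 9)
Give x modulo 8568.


Product of moduli M = 7 · 8 · 17 · 9 = 8568.
Merge one congruence at a time:
  Start: x ≡ 2 (mod 7).
  Combine with x ≡ 3 (mod 8); new modulus lcm = 56.
    Write x = 2 + 7·t and substitute into x ≡ 3 (mod 8): 7·t ≡ 3 − 2 = 1 (mod 8).
    The inverse of 7 mod 8 is 7 (since 7·7 = 49 = 6·8 + 1), so t ≡ 7·1 = 7 ≡ 7 (mod 8).
    Then x = 2 + 7·7 = 51, valid modulo lcm(7, 8) = 56: x ≡ 51 (mod 56).
  Combine with x ≡ 13 (mod 17); new modulus lcm = 952.
    Write x = 51 + 56·t and substitute into x ≡ 13 (mod 17): 56·t ≡ 13 − 51 = -38 (mod 17).
    Reduce coefficients mod 17: 5·t ≡ 13 (mod 17).
    The inverse of 5 mod 17 is 7 (since 5·7 = 35 = 2·17 + 1), so t ≡ 7·13 = 91 ≡ 6 (mod 17).
    Then x = 51 + 56·6 = 387, valid modulo lcm(56, 17) = 952: x ≡ 387 (mod 952).
  Combine with x ≡ 0 (mod 9); new modulus lcm = 8568.
    Write x = 387 + 952·t and substitute into x ≡ 0 (mod 9): 952·t ≡ 0 − 387 = -387 (mod 9).
    Reduce coefficients mod 9: 7·t ≡ 0 (mod 9).
    The inverse of 7 mod 9 is 4 (since 7·4 = 28 = 3·9 + 1), so t ≡ 4·0 = 0 ≡ 0 (mod 9).
    Then x = 387 + 952·0 = 387, valid modulo lcm(952, 9) = 8568: x ≡ 387 (mod 8568).
Verify against each original: 387 mod 7 = 2, 387 mod 8 = 3, 387 mod 17 = 13, 387 mod 9 = 0.

x ≡ 387 (mod 8568).


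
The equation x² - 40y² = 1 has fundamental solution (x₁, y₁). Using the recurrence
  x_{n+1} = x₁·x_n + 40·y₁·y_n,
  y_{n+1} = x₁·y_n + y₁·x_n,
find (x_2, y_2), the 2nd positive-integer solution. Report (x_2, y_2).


Step 1: Find the fundamental solution (x₁, y₁) of x² - 40y² = 1.
  Expand √40 as a continued fraction. a₀ = ⌊√40⌋ = 6; iterate m_{k+1} = d_k·a_k − m_k, d_{k+1} = (40 − m_{k+1}²)/d_k, a_{k+1} = ⌊(a₀ + m_{k+1})/d_{k+1}⌋ (starting m₀ = 0, d₀ = 1), with convergents p_k = a_k·p_{k-1} + p_{k-2}, q_k = a_k·q_{k-1} + q_{k-2} (p₋₁ = 1, q₋₁ = 0):
  k = 0: a₀ = 6; p₀/q₀ = 6/1; p₀² − 40·q₀² = 36 − 40 = -4.
  k = 1: m = 6, d = 4, a = ⌊(6 + 6)/4⌋ = 3; p/q = (3·6 + 1)/(3·1 + 0) = 19/3; p² − 40·q² = 361 − 360 = 1.
  The first convergent with p² − 40·q² = 1 gives the fundamental solution (x₁, y₁) = (19, 3).
Step 2: Apply the recurrence (x_{n+1}, y_{n+1}) = (x₁x_n + 40y₁y_n, x₁y_n + y₁x_n) repeatedly.
  From (x_1, y_1) = (19, 3): x_2 = 19·19 + 40·3·3 = 721; y_2 = 19·3 + 3·19 = 114.
Step 3: Verify x_2² - 40·y_2² = 519841 - 519840 = 1 (should be 1). ✓

(x_1, y_1) = (19, 3); (x_2, y_2) = (721, 114).


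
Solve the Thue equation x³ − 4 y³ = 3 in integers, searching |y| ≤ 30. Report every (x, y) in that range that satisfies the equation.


The equation is x³ - 4y³ = 3. For fixed y, x³ = 4·y³ + 3, so a solution requires the RHS to be a perfect cube.
Strategy: iterate y from -30 to 30, compute RHS = 4·y³ + 3, and check whether it is a (positive or negative) perfect cube.
Check small values of y:
  y = 0: RHS = 3 is not a perfect cube.
  y = 1: RHS = 7 is not a perfect cube.
  y = -1: RHS = -1 = (-1)³ ⇒ x = -1 works.
  y = 2: RHS = 35 is not a perfect cube.
  y = -2: RHS = -29 is not a perfect cube.
  y = 3: RHS = 111 is not a perfect cube.
  y = -3: RHS = -105 is not a perfect cube.
Continuing the search up to |y| = 30 finds no further solutions beyond those listed.
Collected solutions: (-1, -1).

Solutions (with |y| ≤ 30): (-1, -1).


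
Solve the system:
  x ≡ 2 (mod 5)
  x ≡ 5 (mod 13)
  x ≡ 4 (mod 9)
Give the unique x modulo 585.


Moduli 5, 13, 9 are pairwise coprime; by CRT there is a unique solution modulo M = 5 · 13 · 9 = 585.
Solve pairwise, accumulating the modulus:
  Start with x ≡ 2 (mod 5).
  Combine with x ≡ 5 (mod 13): since gcd(5, 13) = 1, we get a unique residue mod 65.
    Write x = 2 + 5·t and substitute into x ≡ 5 (mod 13): 5·t ≡ 5 − 2 = 3 (mod 13).
    The inverse of 5 mod 13 is 8 (since 5·8 = 40 = 3·13 + 1), so t ≡ 8·3 = 24 ≡ 11 (mod 13).
    Then x = 2 + 5·11 = 57, valid modulo lcm(5, 13) = 65: x ≡ 57 (mod 65).
  Combine with x ≡ 4 (mod 9): since gcd(65, 9) = 1, we get a unique residue mod 585.
    Write x = 57 + 65·t and substitute into x ≡ 4 (mod 9): 65·t ≡ 4 − 57 = -53 (mod 9).
    Reduce coefficients mod 9: 2·t ≡ 1 (mod 9).
    The inverse of 2 mod 9 is 5 (since 2·5 = 10 = 1·9 + 1), so t ≡ 5·1 = 5 ≡ 5 (mod 9).
    Then x = 57 + 65·5 = 382, valid modulo lcm(65, 9) = 585: x ≡ 382 (mod 585).
Verify: 382 mod 5 = 2 ✓, 382 mod 13 = 5 ✓, 382 mod 9 = 4 ✓.

x ≡ 382 (mod 585).


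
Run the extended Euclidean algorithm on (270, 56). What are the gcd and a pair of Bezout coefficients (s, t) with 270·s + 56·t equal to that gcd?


Euclidean algorithm on (270, 56) — divide until remainder is 0:
  270 = 4 · 56 + 46
  56 = 1 · 46 + 10
  46 = 4 · 10 + 6
  10 = 1 · 6 + 4
  6 = 1 · 4 + 2
  4 = 2 · 2 + 0
gcd(270, 56) = 2.
Track Bezout coefficients alongside the remainders: start with r₀ = 270 = a·1 + b·0 (s = 1, t = 0) and r₁ = 56 = a·0 + b·1 (s = 0, t = 1); each new remainder r_{k+1} = r_{k-1} − q_k·r_k inherits s_{k+1} = s_{k-1} − q_k·s_k, t_{k+1} = t_{k-1} − q_k·t_k, so r_k = a·s_k + b·t_k at every step:
  q = 4: r = 46, s = 1 − 4·0 = 1, t = 0 − 4·1 = -4  (check: 270·1 + 56·(-4) = 46)
  q = 1: r = 10, s = 0 − 1·1 = -1, t = 1 − 1·(-4) = 5  (check: 270·(-1) + 56·5 = 10)
  q = 4: r = 6, s = 1 − 4·(-1) = 5, t = -4 − 4·5 = -24  (check: 270·5 + 56·(-24) = 6)
  q = 1: r = 4, s = -1 − 1·5 = -6, t = 5 − 1·(-24) = 29  (check: 270·(-6) + 56·29 = 4)
  q = 1: r = 2, s = 5 − 1·(-6) = 11, t = -24 − 1·29 = -53  (check: 270·11 + 56·(-53) = 2)
The row with r = 2 (the gcd) gives the Bezout coefficients s = 11, t = -53.
Result: 270 · (11) + 56 · (-53) = 2.

gcd(270, 56) = 2; s = 11, t = -53 (check: 270·11 + 56·(-53) = 2).
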